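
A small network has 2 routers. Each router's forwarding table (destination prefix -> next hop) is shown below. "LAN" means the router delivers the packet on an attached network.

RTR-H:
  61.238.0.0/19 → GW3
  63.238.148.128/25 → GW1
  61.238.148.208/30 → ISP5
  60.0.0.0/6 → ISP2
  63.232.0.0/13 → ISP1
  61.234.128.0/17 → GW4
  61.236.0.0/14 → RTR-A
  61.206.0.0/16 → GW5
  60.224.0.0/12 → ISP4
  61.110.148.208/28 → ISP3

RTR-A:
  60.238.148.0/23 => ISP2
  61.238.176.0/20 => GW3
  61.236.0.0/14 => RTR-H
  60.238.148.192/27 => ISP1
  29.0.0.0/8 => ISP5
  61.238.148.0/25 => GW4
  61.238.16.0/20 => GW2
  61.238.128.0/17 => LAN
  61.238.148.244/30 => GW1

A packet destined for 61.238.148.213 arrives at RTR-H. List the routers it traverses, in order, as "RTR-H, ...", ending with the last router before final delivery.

At RTR-H: longest match for 61.238.148.213 is 61.236.0.0/14 -> RTR-A
At RTR-A: longest match for 61.238.148.213 is 61.238.128.0/17 -> LAN

RTR-H, RTR-A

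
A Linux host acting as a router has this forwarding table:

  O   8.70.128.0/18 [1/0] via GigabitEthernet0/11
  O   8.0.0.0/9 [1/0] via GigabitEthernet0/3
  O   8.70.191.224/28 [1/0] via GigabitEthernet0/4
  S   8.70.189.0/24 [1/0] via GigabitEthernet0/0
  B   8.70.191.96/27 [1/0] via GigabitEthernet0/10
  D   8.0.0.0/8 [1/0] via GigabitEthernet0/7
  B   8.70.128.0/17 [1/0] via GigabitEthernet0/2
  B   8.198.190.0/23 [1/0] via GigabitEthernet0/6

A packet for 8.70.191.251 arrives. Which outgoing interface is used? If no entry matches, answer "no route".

GigabitEthernet0/11

Routes whose prefix contains 8.70.191.251:
  8.0.0.0/8 (8.0.0.0 - 8.255.255.255) -> GigabitEthernet0/7
  8.0.0.0/9 (8.0.0.0 - 8.127.255.255) -> GigabitEthernet0/3
  8.70.128.0/17 (8.70.128.0 - 8.70.255.255) -> GigabitEthernet0/2
  8.70.128.0/18 (8.70.128.0 - 8.70.191.255) -> GigabitEthernet0/11
More-specific entries that do NOT match:
  8.70.191.224/28 (8.70.191.224 - 8.70.191.239) does not contain 8.70.191.251
  8.70.191.96/27 (8.70.191.96 - 8.70.191.127) does not contain 8.70.191.251
  8.70.189.0/24 (8.70.189.0 - 8.70.189.255) does not contain 8.70.191.251
  8.198.190.0/23 (8.198.190.0 - 8.198.191.255) does not contain 8.70.191.251
Longest matching prefix is /18 -> interface GigabitEthernet0/11.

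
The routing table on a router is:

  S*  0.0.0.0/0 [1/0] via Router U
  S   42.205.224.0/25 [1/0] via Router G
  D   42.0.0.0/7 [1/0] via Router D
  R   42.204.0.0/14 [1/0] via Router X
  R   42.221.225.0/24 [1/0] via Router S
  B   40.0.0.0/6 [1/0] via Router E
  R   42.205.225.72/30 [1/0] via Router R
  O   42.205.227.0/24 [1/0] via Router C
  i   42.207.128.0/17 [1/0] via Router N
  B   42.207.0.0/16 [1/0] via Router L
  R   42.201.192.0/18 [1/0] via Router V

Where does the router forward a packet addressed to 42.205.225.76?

Routes whose prefix contains 42.205.225.76:
  0.0.0.0/0 (default, matches everything) -> Router U
  40.0.0.0/6 (40.0.0.0 - 43.255.255.255) -> Router E
  42.0.0.0/7 (42.0.0.0 - 43.255.255.255) -> Router D
  42.204.0.0/14 (42.204.0.0 - 42.207.255.255) -> Router X
More-specific entries that do NOT match:
  42.205.225.72/30 (42.205.225.72 - 42.205.225.75) does not contain 42.205.225.76
  42.205.224.0/25 (42.205.224.0 - 42.205.224.127) does not contain 42.205.225.76
  42.221.225.0/24 (42.221.225.0 - 42.221.225.255) does not contain 42.205.225.76
  42.205.227.0/24 (42.205.227.0 - 42.205.227.255) does not contain 42.205.225.76
  42.201.192.0/18 (42.201.192.0 - 42.201.255.255) does not contain 42.205.225.76
  42.207.128.0/17 (42.207.128.0 - 42.207.255.255) does not contain 42.205.225.76
  42.207.0.0/16 (42.207.0.0 - 42.207.255.255) does not contain 42.205.225.76
Longest matching prefix is /14 -> next hop Router X.

Router X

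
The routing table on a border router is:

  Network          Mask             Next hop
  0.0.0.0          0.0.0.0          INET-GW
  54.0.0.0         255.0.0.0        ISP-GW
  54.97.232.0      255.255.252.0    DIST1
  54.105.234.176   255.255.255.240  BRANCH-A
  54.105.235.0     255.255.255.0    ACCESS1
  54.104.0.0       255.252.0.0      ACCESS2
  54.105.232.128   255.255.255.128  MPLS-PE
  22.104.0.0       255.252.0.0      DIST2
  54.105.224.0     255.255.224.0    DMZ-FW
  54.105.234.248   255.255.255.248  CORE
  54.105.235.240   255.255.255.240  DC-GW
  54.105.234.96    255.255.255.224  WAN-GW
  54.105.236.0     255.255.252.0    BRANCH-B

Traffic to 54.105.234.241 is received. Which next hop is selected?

DMZ-FW

Routes whose prefix contains 54.105.234.241:
  0.0.0.0/0 (default, matches everything) -> INET-GW
  54.0.0.0/8 (54.0.0.0 - 54.255.255.255) -> ISP-GW
  54.104.0.0/14 (54.104.0.0 - 54.107.255.255) -> ACCESS2
  54.105.224.0/19 (54.105.224.0 - 54.105.255.255) -> DMZ-FW
More-specific entries that do NOT match:
  54.105.234.248/29 (54.105.234.248 - 54.105.234.255) does not contain 54.105.234.241
  54.105.234.176/28 (54.105.234.176 - 54.105.234.191) does not contain 54.105.234.241
  54.105.235.240/28 (54.105.235.240 - 54.105.235.255) does not contain 54.105.234.241
  54.105.234.96/27 (54.105.234.96 - 54.105.234.127) does not contain 54.105.234.241
  54.105.232.128/25 (54.105.232.128 - 54.105.232.255) does not contain 54.105.234.241
  54.105.235.0/24 (54.105.235.0 - 54.105.235.255) does not contain 54.105.234.241
  54.97.232.0/22 (54.97.232.0 - 54.97.235.255) does not contain 54.105.234.241
  54.105.236.0/22 (54.105.236.0 - 54.105.239.255) does not contain 54.105.234.241
Longest matching prefix is /19 -> next hop DMZ-FW.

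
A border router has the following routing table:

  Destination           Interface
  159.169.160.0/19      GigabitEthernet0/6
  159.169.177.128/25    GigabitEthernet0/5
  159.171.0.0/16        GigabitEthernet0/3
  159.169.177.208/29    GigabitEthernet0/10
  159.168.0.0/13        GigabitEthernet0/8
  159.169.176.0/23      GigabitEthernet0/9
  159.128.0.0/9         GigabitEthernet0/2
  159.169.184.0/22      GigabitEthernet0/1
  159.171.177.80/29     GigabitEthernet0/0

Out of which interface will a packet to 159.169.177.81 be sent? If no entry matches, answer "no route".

Routes whose prefix contains 159.169.177.81:
  159.128.0.0/9 (159.128.0.0 - 159.255.255.255) -> GigabitEthernet0/2
  159.168.0.0/13 (159.168.0.0 - 159.175.255.255) -> GigabitEthernet0/8
  159.169.160.0/19 (159.169.160.0 - 159.169.191.255) -> GigabitEthernet0/6
  159.169.176.0/23 (159.169.176.0 - 159.169.177.255) -> GigabitEthernet0/9
More-specific entries that do NOT match:
  159.169.177.208/29 (159.169.177.208 - 159.169.177.215) does not contain 159.169.177.81
  159.171.177.80/29 (159.171.177.80 - 159.171.177.87) does not contain 159.169.177.81
  159.169.177.128/25 (159.169.177.128 - 159.169.177.255) does not contain 159.169.177.81
Longest matching prefix is /23 -> interface GigabitEthernet0/9.

GigabitEthernet0/9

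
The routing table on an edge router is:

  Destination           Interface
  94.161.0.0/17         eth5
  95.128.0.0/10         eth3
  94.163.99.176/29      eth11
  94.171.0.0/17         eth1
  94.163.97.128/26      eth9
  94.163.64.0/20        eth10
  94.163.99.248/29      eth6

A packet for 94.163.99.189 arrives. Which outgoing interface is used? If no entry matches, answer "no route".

No entry's prefix contains 94.163.99.189; there is no default route.

no route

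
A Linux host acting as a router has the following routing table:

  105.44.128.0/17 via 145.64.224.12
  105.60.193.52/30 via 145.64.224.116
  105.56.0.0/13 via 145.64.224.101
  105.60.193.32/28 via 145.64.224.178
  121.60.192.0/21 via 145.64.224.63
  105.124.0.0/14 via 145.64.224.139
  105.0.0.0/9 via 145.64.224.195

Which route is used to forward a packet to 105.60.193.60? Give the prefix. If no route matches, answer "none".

Entries matching 105.60.193.60:
  105.0.0.0/9 (105.0.0.0 - 105.127.255.255)
  105.56.0.0/13 (105.56.0.0 - 105.63.255.255)
Most specific is 105.56.0.0/13.

105.56.0.0/13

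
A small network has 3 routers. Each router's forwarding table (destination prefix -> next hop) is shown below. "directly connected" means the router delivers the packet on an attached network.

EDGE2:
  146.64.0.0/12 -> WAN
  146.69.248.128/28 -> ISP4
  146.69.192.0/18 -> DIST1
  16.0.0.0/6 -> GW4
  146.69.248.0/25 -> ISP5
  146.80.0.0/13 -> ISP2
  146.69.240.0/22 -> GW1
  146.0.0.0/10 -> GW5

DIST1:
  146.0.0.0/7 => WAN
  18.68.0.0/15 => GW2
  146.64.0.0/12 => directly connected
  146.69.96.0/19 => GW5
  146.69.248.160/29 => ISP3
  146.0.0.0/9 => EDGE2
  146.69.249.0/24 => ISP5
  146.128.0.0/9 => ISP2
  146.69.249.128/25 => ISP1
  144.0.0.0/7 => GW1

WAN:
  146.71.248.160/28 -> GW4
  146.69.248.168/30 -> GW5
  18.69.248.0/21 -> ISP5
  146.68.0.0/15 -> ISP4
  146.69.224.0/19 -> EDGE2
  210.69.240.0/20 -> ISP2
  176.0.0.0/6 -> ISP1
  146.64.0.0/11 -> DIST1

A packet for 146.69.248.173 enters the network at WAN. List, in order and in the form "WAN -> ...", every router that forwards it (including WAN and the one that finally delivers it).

At WAN: longest match for 146.69.248.173 is 146.69.224.0/19 -> EDGE2
At EDGE2: longest match for 146.69.248.173 is 146.69.192.0/18 -> DIST1
At DIST1: longest match for 146.69.248.173 is 146.64.0.0/12 -> directly connected

WAN -> EDGE2 -> DIST1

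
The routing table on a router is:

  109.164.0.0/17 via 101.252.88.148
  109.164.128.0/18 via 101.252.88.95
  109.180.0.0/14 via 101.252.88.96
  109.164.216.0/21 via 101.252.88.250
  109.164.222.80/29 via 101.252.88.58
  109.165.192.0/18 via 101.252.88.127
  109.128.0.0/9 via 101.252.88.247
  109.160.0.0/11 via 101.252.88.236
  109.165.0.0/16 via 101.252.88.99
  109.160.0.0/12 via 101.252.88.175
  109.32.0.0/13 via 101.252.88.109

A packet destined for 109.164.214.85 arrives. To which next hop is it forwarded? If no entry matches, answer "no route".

Routes whose prefix contains 109.164.214.85:
  109.128.0.0/9 (109.128.0.0 - 109.255.255.255) -> 101.252.88.247
  109.160.0.0/11 (109.160.0.0 - 109.191.255.255) -> 101.252.88.236
  109.160.0.0/12 (109.160.0.0 - 109.175.255.255) -> 101.252.88.175
More-specific entries that do NOT match:
  109.164.222.80/29 (109.164.222.80 - 109.164.222.87) does not contain 109.164.214.85
  109.164.216.0/21 (109.164.216.0 - 109.164.223.255) does not contain 109.164.214.85
  109.164.128.0/18 (109.164.128.0 - 109.164.191.255) does not contain 109.164.214.85
  109.165.192.0/18 (109.165.192.0 - 109.165.255.255) does not contain 109.164.214.85
  109.164.0.0/17 (109.164.0.0 - 109.164.127.255) does not contain 109.164.214.85
  109.165.0.0/16 (109.165.0.0 - 109.165.255.255) does not contain 109.164.214.85
  109.180.0.0/14 (109.180.0.0 - 109.183.255.255) does not contain 109.164.214.85
  109.32.0.0/13 (109.32.0.0 - 109.39.255.255) does not contain 109.164.214.85
Longest matching prefix is /12 -> next hop 101.252.88.175.

101.252.88.175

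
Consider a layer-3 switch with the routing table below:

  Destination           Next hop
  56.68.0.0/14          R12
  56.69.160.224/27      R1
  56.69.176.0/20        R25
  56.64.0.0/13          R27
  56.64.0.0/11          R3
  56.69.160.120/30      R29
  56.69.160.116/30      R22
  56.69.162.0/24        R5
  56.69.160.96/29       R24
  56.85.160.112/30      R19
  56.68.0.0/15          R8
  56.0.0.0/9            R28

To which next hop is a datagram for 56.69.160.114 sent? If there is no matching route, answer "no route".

R8

Routes whose prefix contains 56.69.160.114:
  56.0.0.0/9 (56.0.0.0 - 56.127.255.255) -> R28
  56.64.0.0/11 (56.64.0.0 - 56.95.255.255) -> R3
  56.64.0.0/13 (56.64.0.0 - 56.71.255.255) -> R27
  56.68.0.0/14 (56.68.0.0 - 56.71.255.255) -> R12
  56.68.0.0/15 (56.68.0.0 - 56.69.255.255) -> R8
More-specific entries that do NOT match:
  56.69.160.120/30 (56.69.160.120 - 56.69.160.123) does not contain 56.69.160.114
  56.69.160.116/30 (56.69.160.116 - 56.69.160.119) does not contain 56.69.160.114
  56.85.160.112/30 (56.85.160.112 - 56.85.160.115) does not contain 56.69.160.114
  56.69.160.96/29 (56.69.160.96 - 56.69.160.103) does not contain 56.69.160.114
  56.69.160.224/27 (56.69.160.224 - 56.69.160.255) does not contain 56.69.160.114
  56.69.162.0/24 (56.69.162.0 - 56.69.162.255) does not contain 56.69.160.114
  56.69.176.0/20 (56.69.176.0 - 56.69.191.255) does not contain 56.69.160.114
Longest matching prefix is /15 -> next hop R8.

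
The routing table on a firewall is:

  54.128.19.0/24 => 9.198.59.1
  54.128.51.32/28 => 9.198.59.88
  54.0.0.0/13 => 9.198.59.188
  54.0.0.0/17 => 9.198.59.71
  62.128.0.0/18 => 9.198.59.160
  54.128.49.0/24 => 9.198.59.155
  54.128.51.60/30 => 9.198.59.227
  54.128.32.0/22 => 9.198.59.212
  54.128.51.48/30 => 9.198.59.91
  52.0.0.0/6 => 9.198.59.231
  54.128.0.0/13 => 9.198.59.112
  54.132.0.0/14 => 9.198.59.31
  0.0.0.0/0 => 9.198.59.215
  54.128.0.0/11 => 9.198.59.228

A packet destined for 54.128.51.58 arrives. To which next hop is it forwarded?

Routes whose prefix contains 54.128.51.58:
  0.0.0.0/0 (default, matches everything) -> 9.198.59.215
  52.0.0.0/6 (52.0.0.0 - 55.255.255.255) -> 9.198.59.231
  54.128.0.0/11 (54.128.0.0 - 54.159.255.255) -> 9.198.59.228
  54.128.0.0/13 (54.128.0.0 - 54.135.255.255) -> 9.198.59.112
More-specific entries that do NOT match:
  54.128.51.60/30 (54.128.51.60 - 54.128.51.63) does not contain 54.128.51.58
  54.128.51.48/30 (54.128.51.48 - 54.128.51.51) does not contain 54.128.51.58
  54.128.51.32/28 (54.128.51.32 - 54.128.51.47) does not contain 54.128.51.58
  54.128.19.0/24 (54.128.19.0 - 54.128.19.255) does not contain 54.128.51.58
  54.128.49.0/24 (54.128.49.0 - 54.128.49.255) does not contain 54.128.51.58
  54.128.32.0/22 (54.128.32.0 - 54.128.35.255) does not contain 54.128.51.58
  62.128.0.0/18 (62.128.0.0 - 62.128.63.255) does not contain 54.128.51.58
  54.0.0.0/17 (54.0.0.0 - 54.0.127.255) does not contain 54.128.51.58
  54.132.0.0/14 (54.132.0.0 - 54.135.255.255) does not contain 54.128.51.58
Longest matching prefix is /13 -> next hop 9.198.59.112.

9.198.59.112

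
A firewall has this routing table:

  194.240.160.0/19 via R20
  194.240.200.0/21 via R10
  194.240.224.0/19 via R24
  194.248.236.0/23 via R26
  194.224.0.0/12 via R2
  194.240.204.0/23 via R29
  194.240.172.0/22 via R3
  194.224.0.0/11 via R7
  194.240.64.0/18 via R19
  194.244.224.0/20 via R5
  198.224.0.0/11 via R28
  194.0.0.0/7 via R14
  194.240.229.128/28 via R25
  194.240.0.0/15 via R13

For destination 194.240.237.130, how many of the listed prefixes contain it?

Prefixes containing 194.240.237.130:
  194.0.0.0/7 (194.0.0.0 - 195.255.255.255)
  194.224.0.0/11 (194.224.0.0 - 194.255.255.255)
  194.240.0.0/15 (194.240.0.0 - 194.241.255.255)
  194.240.224.0/19 (194.240.224.0 - 194.240.255.255)
Total matching entries: 4.

4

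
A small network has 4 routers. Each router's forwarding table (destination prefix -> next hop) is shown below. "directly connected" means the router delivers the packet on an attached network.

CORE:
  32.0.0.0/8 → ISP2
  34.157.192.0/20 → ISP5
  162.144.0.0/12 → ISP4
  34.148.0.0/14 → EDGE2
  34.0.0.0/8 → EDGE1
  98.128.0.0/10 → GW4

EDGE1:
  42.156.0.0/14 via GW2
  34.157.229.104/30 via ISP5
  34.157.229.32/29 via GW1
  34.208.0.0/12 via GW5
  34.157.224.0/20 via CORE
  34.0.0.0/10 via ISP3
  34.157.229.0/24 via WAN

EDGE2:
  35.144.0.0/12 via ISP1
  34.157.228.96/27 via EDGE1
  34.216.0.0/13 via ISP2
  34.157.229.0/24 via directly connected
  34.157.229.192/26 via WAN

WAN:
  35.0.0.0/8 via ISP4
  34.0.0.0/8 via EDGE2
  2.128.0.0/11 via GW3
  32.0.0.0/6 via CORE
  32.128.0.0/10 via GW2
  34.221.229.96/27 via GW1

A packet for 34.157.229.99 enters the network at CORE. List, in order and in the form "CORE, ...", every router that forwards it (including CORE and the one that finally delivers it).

At CORE: longest match for 34.157.229.99 is 34.0.0.0/8 -> EDGE1
At EDGE1: longest match for 34.157.229.99 is 34.157.229.0/24 -> WAN
At WAN: longest match for 34.157.229.99 is 34.0.0.0/8 -> EDGE2
At EDGE2: longest match for 34.157.229.99 is 34.157.229.0/24 -> directly connected

CORE, EDGE1, WAN, EDGE2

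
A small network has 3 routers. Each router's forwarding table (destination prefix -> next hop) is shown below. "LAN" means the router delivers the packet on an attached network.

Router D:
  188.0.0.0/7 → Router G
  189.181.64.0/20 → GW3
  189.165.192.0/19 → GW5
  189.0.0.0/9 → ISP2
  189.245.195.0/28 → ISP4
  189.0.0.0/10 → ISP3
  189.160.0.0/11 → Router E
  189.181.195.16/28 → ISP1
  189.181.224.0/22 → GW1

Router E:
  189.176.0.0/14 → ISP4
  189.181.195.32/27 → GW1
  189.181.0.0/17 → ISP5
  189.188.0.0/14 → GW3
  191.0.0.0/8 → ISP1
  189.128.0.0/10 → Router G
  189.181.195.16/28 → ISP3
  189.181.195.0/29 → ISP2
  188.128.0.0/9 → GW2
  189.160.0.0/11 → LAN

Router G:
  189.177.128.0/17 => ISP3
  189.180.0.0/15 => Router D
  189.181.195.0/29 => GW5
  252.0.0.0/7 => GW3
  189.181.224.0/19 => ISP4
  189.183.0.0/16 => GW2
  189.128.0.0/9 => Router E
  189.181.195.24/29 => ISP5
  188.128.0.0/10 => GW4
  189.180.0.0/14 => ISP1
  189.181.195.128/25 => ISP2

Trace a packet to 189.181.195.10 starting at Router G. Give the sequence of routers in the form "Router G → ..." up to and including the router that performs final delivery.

Router G → Router D → Router E

At Router G: longest match for 189.181.195.10 is 189.180.0.0/15 -> Router D
At Router D: longest match for 189.181.195.10 is 189.160.0.0/11 -> Router E
At Router E: longest match for 189.181.195.10 is 189.160.0.0/11 -> LAN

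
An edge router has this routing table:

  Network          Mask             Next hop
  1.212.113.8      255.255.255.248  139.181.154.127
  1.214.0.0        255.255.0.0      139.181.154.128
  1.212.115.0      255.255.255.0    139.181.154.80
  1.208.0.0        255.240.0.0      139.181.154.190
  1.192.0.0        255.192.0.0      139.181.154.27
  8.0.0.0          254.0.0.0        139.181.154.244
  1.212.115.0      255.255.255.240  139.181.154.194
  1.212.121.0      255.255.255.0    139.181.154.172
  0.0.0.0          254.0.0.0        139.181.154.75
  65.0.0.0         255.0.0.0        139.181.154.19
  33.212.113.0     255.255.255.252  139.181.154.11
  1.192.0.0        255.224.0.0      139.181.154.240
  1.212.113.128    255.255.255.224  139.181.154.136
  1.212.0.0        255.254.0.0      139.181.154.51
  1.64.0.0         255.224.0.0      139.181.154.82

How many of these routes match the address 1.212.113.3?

5

Prefixes containing 1.212.113.3:
  0.0.0.0/7 (0.0.0.0 - 1.255.255.255)
  1.192.0.0/10 (1.192.0.0 - 1.255.255.255)
  1.192.0.0/11 (1.192.0.0 - 1.223.255.255)
  1.208.0.0/12 (1.208.0.0 - 1.223.255.255)
  1.212.0.0/15 (1.212.0.0 - 1.213.255.255)
Total matching entries: 5.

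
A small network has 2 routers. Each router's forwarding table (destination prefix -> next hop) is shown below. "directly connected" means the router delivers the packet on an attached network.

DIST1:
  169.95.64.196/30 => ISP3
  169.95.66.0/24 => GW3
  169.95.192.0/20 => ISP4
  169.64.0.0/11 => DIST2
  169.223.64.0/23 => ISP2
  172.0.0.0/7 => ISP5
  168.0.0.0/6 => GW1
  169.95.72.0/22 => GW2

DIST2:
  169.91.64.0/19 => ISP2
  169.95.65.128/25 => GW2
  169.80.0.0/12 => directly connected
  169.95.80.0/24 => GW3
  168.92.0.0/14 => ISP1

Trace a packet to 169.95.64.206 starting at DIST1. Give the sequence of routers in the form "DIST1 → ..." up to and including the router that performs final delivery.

DIST1 → DIST2

At DIST1: longest match for 169.95.64.206 is 169.64.0.0/11 -> DIST2
At DIST2: longest match for 169.95.64.206 is 169.80.0.0/12 -> directly connected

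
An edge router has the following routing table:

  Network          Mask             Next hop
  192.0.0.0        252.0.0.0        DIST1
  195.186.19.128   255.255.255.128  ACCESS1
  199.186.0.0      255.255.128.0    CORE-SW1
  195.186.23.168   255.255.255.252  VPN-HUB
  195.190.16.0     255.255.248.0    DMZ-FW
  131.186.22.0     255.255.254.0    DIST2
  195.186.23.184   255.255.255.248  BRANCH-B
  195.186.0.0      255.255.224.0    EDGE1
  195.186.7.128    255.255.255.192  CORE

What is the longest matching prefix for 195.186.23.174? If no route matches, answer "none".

Entries matching 195.186.23.174:
  192.0.0.0/6 (192.0.0.0 - 195.255.255.255)
  195.186.0.0/19 (195.186.0.0 - 195.186.31.255)
Most specific is 195.186.0.0/19.

195.186.0.0/19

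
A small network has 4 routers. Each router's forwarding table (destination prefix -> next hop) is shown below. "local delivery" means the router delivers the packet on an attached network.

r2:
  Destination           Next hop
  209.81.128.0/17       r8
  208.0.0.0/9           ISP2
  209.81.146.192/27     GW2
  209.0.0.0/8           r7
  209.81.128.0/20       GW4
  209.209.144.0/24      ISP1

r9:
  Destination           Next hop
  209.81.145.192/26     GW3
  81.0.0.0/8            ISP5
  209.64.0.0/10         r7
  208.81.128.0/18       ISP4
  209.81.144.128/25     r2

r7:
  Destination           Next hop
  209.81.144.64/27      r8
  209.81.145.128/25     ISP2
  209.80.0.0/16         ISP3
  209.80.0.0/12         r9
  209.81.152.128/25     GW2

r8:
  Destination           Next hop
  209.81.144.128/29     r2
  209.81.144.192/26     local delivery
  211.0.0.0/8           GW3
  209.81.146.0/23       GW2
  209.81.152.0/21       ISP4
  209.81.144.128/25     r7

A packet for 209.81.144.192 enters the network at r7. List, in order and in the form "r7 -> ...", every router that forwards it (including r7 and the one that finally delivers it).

At r7: longest match for 209.81.144.192 is 209.80.0.0/12 -> r9
At r9: longest match for 209.81.144.192 is 209.81.144.128/25 -> r2
At r2: longest match for 209.81.144.192 is 209.81.128.0/17 -> r8
At r8: longest match for 209.81.144.192 is 209.81.144.192/26 -> local delivery

r7 -> r9 -> r2 -> r8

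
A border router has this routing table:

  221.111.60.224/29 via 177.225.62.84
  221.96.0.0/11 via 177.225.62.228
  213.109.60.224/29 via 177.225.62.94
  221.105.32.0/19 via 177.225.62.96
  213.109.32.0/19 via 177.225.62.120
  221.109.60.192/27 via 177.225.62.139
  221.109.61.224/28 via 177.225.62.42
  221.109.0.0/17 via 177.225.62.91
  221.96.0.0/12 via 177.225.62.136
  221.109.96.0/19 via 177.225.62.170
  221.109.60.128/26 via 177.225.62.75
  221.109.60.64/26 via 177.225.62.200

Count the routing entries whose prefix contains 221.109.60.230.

Prefixes containing 221.109.60.230:
  221.96.0.0/11 (221.96.0.0 - 221.127.255.255)
  221.96.0.0/12 (221.96.0.0 - 221.111.255.255)
  221.109.0.0/17 (221.109.0.0 - 221.109.127.255)
Total matching entries: 3.

3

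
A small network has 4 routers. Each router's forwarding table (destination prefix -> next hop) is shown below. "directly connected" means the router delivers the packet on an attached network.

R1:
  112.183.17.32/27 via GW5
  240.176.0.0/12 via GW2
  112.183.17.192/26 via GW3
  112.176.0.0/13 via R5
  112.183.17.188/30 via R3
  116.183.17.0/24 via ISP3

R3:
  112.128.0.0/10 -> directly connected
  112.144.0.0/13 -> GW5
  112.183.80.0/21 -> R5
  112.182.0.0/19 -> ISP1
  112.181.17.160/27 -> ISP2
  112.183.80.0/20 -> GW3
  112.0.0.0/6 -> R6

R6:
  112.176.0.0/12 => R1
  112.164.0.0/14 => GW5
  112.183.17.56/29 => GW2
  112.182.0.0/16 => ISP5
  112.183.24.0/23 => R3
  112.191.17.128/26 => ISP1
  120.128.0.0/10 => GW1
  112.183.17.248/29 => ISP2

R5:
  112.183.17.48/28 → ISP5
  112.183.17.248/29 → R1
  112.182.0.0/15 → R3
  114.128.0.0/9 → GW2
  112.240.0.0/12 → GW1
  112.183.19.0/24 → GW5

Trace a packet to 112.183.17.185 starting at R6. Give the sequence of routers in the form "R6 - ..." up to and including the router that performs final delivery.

At R6: longest match for 112.183.17.185 is 112.176.0.0/12 -> R1
At R1: longest match for 112.183.17.185 is 112.176.0.0/13 -> R5
At R5: longest match for 112.183.17.185 is 112.182.0.0/15 -> R3
At R3: longest match for 112.183.17.185 is 112.128.0.0/10 -> directly connected

R6 - R1 - R5 - R3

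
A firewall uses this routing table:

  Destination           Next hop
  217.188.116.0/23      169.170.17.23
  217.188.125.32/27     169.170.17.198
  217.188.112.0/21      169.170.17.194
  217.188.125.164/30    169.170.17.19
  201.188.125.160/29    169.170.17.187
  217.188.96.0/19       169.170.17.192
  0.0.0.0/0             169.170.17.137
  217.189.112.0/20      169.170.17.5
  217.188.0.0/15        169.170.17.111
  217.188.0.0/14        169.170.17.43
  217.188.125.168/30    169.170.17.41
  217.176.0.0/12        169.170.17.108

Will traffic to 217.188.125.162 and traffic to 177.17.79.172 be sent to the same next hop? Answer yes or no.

no

217.188.125.162: longest match 217.188.96.0/19 -> 169.170.17.192
177.17.79.172: longest match 0.0.0.0/0 -> 169.170.17.137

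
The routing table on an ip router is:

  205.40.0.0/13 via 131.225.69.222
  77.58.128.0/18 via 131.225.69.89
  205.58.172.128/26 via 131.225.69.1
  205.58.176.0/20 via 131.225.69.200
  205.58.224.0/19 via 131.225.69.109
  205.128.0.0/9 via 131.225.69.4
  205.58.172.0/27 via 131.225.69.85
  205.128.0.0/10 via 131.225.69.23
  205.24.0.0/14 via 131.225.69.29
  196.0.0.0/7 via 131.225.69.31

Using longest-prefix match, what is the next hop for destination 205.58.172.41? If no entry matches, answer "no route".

No entry's prefix contains 205.58.172.41; there is no default route.

no route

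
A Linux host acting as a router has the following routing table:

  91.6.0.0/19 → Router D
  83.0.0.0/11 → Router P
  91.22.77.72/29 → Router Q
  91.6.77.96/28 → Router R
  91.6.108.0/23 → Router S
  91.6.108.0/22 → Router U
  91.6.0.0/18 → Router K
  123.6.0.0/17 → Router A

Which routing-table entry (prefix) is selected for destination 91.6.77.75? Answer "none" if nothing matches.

91.6.77.75 is outside every listed prefix and there is no default route.

none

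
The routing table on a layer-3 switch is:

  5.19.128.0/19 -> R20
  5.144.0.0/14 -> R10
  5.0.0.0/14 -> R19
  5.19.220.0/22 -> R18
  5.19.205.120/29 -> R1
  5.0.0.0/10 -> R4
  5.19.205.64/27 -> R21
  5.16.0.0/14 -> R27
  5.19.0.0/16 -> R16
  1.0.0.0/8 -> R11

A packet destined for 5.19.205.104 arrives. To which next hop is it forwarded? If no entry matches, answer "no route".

Routes whose prefix contains 5.19.205.104:
  5.0.0.0/10 (5.0.0.0 - 5.63.255.255) -> R4
  5.16.0.0/14 (5.16.0.0 - 5.19.255.255) -> R27
  5.19.0.0/16 (5.19.0.0 - 5.19.255.255) -> R16
More-specific entries that do NOT match:
  5.19.205.120/29 (5.19.205.120 - 5.19.205.127) does not contain 5.19.205.104
  5.19.205.64/27 (5.19.205.64 - 5.19.205.95) does not contain 5.19.205.104
  5.19.220.0/22 (5.19.220.0 - 5.19.223.255) does not contain 5.19.205.104
  5.19.128.0/19 (5.19.128.0 - 5.19.159.255) does not contain 5.19.205.104
Longest matching prefix is /16 -> next hop R16.

R16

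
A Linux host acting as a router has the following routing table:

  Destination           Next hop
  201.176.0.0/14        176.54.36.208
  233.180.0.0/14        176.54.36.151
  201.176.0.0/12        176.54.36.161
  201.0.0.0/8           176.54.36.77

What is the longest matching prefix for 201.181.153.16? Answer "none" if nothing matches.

201.176.0.0/12

Entries matching 201.181.153.16:
  201.0.0.0/8 (201.0.0.0 - 201.255.255.255)
  201.176.0.0/12 (201.176.0.0 - 201.191.255.255)
Most specific is 201.176.0.0/12.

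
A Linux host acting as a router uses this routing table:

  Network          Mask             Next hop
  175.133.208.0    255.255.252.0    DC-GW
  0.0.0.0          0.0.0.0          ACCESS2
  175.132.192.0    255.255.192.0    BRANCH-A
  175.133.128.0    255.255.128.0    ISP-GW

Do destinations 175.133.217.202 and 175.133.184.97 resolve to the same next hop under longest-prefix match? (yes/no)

yes

175.133.217.202: longest match 175.133.128.0/17 -> ISP-GW
175.133.184.97: longest match 175.133.128.0/17 -> ISP-GW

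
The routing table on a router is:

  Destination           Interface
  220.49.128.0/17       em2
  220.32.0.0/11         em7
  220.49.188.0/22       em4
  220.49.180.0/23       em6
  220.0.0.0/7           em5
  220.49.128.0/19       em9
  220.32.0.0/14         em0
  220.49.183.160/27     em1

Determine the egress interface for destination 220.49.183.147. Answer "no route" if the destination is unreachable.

Routes whose prefix contains 220.49.183.147:
  220.0.0.0/7 (220.0.0.0 - 221.255.255.255) -> em5
  220.32.0.0/11 (220.32.0.0 - 220.63.255.255) -> em7
  220.49.128.0/17 (220.49.128.0 - 220.49.255.255) -> em2
More-specific entries that do NOT match:
  220.49.183.160/27 (220.49.183.160 - 220.49.183.191) does not contain 220.49.183.147
  220.49.180.0/23 (220.49.180.0 - 220.49.181.255) does not contain 220.49.183.147
  220.49.188.0/22 (220.49.188.0 - 220.49.191.255) does not contain 220.49.183.147
  220.49.128.0/19 (220.49.128.0 - 220.49.159.255) does not contain 220.49.183.147
Longest matching prefix is /17 -> interface em2.

em2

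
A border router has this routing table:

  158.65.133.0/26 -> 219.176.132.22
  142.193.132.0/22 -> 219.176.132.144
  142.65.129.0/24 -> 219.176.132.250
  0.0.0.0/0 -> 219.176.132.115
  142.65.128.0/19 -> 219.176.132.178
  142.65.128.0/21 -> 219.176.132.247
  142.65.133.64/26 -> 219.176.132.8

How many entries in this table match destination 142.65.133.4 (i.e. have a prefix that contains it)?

3

Prefixes containing 142.65.133.4:
  0.0.0.0/0 (default, matches everything)
  142.65.128.0/19 (142.65.128.0 - 142.65.159.255)
  142.65.128.0/21 (142.65.128.0 - 142.65.135.255)
Total matching entries: 3.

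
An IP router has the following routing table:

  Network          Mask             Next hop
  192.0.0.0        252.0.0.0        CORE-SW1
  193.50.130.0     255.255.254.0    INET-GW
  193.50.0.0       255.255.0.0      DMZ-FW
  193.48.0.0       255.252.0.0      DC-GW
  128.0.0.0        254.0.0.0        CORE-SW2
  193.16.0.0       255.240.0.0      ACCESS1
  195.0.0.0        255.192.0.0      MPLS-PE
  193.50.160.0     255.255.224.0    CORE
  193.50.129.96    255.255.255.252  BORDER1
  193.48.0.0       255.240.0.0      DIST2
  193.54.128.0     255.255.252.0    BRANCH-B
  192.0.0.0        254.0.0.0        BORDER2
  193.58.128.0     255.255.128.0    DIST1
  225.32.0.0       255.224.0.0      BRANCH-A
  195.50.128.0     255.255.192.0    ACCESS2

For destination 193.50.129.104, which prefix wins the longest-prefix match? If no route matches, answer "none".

Entries matching 193.50.129.104:
  192.0.0.0/6 (192.0.0.0 - 195.255.255.255)
  192.0.0.0/7 (192.0.0.0 - 193.255.255.255)
  193.48.0.0/12 (193.48.0.0 - 193.63.255.255)
  193.48.0.0/14 (193.48.0.0 - 193.51.255.255)
  193.50.0.0/16 (193.50.0.0 - 193.50.255.255)
Most specific is 193.50.0.0/16.

193.50.0.0/16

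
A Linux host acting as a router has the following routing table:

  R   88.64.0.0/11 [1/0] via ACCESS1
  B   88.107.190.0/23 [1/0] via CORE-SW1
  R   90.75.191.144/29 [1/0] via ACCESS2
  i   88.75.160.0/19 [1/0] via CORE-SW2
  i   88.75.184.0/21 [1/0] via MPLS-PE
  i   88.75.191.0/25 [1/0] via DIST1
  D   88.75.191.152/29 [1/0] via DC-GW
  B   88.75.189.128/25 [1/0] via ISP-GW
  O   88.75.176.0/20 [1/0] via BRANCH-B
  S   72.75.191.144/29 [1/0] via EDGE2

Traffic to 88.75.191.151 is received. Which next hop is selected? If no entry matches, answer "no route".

MPLS-PE

Routes whose prefix contains 88.75.191.151:
  88.64.0.0/11 (88.64.0.0 - 88.95.255.255) -> ACCESS1
  88.75.160.0/19 (88.75.160.0 - 88.75.191.255) -> CORE-SW2
  88.75.176.0/20 (88.75.176.0 - 88.75.191.255) -> BRANCH-B
  88.75.184.0/21 (88.75.184.0 - 88.75.191.255) -> MPLS-PE
More-specific entries that do NOT match:
  90.75.191.144/29 (90.75.191.144 - 90.75.191.151) does not contain 88.75.191.151
  88.75.191.152/29 (88.75.191.152 - 88.75.191.159) does not contain 88.75.191.151
  72.75.191.144/29 (72.75.191.144 - 72.75.191.151) does not contain 88.75.191.151
  88.75.191.0/25 (88.75.191.0 - 88.75.191.127) does not contain 88.75.191.151
  88.75.189.128/25 (88.75.189.128 - 88.75.189.255) does not contain 88.75.191.151
  88.107.190.0/23 (88.107.190.0 - 88.107.191.255) does not contain 88.75.191.151
Longest matching prefix is /21 -> next hop MPLS-PE.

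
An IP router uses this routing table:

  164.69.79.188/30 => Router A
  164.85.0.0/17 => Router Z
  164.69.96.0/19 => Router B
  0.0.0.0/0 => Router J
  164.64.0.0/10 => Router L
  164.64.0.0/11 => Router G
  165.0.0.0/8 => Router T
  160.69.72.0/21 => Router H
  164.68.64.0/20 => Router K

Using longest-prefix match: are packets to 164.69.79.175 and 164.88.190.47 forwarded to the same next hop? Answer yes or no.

164.69.79.175: longest match 164.64.0.0/11 -> Router G
164.88.190.47: longest match 164.64.0.0/11 -> Router G

yes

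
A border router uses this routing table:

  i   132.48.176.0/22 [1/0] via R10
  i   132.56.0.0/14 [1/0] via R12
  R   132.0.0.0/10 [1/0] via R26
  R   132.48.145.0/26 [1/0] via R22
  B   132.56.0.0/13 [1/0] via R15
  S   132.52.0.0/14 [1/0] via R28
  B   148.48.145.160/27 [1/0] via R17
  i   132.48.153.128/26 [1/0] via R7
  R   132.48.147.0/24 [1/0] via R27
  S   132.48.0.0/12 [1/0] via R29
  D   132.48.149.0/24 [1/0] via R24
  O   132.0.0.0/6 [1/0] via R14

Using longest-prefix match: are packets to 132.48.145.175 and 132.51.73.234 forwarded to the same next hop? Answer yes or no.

132.48.145.175: longest match 132.48.0.0/12 -> R29
132.51.73.234: longest match 132.48.0.0/12 -> R29

yes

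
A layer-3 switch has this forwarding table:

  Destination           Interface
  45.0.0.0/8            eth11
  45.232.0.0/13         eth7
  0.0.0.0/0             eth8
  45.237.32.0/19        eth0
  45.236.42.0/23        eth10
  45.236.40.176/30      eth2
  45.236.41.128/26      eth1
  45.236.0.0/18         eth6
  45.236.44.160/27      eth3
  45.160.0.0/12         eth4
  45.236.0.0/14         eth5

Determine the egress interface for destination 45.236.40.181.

Routes whose prefix contains 45.236.40.181:
  0.0.0.0/0 (default, matches everything) -> eth8
  45.0.0.0/8 (45.0.0.0 - 45.255.255.255) -> eth11
  45.232.0.0/13 (45.232.0.0 - 45.239.255.255) -> eth7
  45.236.0.0/14 (45.236.0.0 - 45.239.255.255) -> eth5
  45.236.0.0/18 (45.236.0.0 - 45.236.63.255) -> eth6
More-specific entries that do NOT match:
  45.236.40.176/30 (45.236.40.176 - 45.236.40.179) does not contain 45.236.40.181
  45.236.44.160/27 (45.236.44.160 - 45.236.44.191) does not contain 45.236.40.181
  45.236.41.128/26 (45.236.41.128 - 45.236.41.191) does not contain 45.236.40.181
  45.236.42.0/23 (45.236.42.0 - 45.236.43.255) does not contain 45.236.40.181
  45.237.32.0/19 (45.237.32.0 - 45.237.63.255) does not contain 45.236.40.181
Longest matching prefix is /18 -> interface eth6.

eth6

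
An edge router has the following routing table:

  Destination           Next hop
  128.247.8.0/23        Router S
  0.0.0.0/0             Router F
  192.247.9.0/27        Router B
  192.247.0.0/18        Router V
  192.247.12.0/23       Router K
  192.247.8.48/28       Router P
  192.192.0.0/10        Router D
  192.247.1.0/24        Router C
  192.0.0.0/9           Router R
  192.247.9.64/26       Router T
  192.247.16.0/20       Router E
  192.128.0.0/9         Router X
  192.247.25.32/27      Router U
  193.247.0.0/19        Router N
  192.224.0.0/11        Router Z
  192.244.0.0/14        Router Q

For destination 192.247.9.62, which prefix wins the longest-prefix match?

Entries matching 192.247.9.62:
  0.0.0.0/0 (default, matches everything)
  192.128.0.0/9 (192.128.0.0 - 192.255.255.255)
  192.192.0.0/10 (192.192.0.0 - 192.255.255.255)
  192.224.0.0/11 (192.224.0.0 - 192.255.255.255)
  192.244.0.0/14 (192.244.0.0 - 192.247.255.255)
  192.247.0.0/18 (192.247.0.0 - 192.247.63.255)
Most specific is 192.247.0.0/18.

192.247.0.0/18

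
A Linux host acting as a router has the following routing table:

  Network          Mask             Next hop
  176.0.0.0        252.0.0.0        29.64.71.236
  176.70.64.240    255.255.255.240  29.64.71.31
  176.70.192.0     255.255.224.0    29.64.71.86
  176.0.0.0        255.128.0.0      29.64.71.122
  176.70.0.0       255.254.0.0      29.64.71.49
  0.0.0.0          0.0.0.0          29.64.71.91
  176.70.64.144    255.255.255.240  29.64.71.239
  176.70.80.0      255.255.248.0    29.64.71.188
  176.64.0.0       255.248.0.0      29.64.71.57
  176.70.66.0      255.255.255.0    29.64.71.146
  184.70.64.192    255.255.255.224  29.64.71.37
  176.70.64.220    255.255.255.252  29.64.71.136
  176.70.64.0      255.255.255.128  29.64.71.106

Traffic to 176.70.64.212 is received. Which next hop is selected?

29.64.71.49

Routes whose prefix contains 176.70.64.212:
  0.0.0.0/0 (default, matches everything) -> 29.64.71.91
  176.0.0.0/6 (176.0.0.0 - 179.255.255.255) -> 29.64.71.236
  176.0.0.0/9 (176.0.0.0 - 176.127.255.255) -> 29.64.71.122
  176.64.0.0/13 (176.64.0.0 - 176.71.255.255) -> 29.64.71.57
  176.70.0.0/15 (176.70.0.0 - 176.71.255.255) -> 29.64.71.49
More-specific entries that do NOT match:
  176.70.64.220/30 (176.70.64.220 - 176.70.64.223) does not contain 176.70.64.212
  176.70.64.240/28 (176.70.64.240 - 176.70.64.255) does not contain 176.70.64.212
  176.70.64.144/28 (176.70.64.144 - 176.70.64.159) does not contain 176.70.64.212
  184.70.64.192/27 (184.70.64.192 - 184.70.64.223) does not contain 176.70.64.212
  176.70.64.0/25 (176.70.64.0 - 176.70.64.127) does not contain 176.70.64.212
  176.70.66.0/24 (176.70.66.0 - 176.70.66.255) does not contain 176.70.64.212
  176.70.80.0/21 (176.70.80.0 - 176.70.87.255) does not contain 176.70.64.212
  176.70.192.0/19 (176.70.192.0 - 176.70.223.255) does not contain 176.70.64.212
Longest matching prefix is /15 -> next hop 29.64.71.49.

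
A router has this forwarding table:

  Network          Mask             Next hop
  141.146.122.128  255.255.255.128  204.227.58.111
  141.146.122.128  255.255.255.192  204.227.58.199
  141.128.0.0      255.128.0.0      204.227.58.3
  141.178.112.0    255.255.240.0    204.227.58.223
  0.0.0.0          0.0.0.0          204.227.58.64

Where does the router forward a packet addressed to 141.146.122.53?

Routes whose prefix contains 141.146.122.53:
  0.0.0.0/0 (default, matches everything) -> 204.227.58.64
  141.128.0.0/9 (141.128.0.0 - 141.255.255.255) -> 204.227.58.3
More-specific entries that do NOT match:
  141.146.122.128/26 (141.146.122.128 - 141.146.122.191) does not contain 141.146.122.53
  141.146.122.128/25 (141.146.122.128 - 141.146.122.255) does not contain 141.146.122.53
  141.178.112.0/20 (141.178.112.0 - 141.178.127.255) does not contain 141.146.122.53
Longest matching prefix is /9 -> next hop 204.227.58.3.

204.227.58.3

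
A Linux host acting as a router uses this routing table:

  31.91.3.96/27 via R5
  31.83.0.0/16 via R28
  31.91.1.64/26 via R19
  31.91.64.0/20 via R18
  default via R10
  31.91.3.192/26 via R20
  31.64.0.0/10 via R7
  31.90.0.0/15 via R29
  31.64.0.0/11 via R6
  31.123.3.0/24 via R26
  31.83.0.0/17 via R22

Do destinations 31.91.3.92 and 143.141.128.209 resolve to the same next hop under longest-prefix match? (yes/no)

31.91.3.92: longest match 31.90.0.0/15 -> R29
143.141.128.209: longest match 0.0.0.0/0 -> R10

no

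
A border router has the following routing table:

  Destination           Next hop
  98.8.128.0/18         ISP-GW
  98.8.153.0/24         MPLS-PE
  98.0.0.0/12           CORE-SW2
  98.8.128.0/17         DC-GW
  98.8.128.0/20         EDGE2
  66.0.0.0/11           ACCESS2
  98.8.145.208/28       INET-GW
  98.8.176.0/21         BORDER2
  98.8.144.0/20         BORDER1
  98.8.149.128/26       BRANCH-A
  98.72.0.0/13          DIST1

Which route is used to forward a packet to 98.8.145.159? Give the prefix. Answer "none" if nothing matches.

Entries matching 98.8.145.159:
  98.0.0.0/12 (98.0.0.0 - 98.15.255.255)
  98.8.128.0/17 (98.8.128.0 - 98.8.255.255)
  98.8.128.0/18 (98.8.128.0 - 98.8.191.255)
  98.8.144.0/20 (98.8.144.0 - 98.8.159.255)
Most specific is 98.8.144.0/20.

98.8.144.0/20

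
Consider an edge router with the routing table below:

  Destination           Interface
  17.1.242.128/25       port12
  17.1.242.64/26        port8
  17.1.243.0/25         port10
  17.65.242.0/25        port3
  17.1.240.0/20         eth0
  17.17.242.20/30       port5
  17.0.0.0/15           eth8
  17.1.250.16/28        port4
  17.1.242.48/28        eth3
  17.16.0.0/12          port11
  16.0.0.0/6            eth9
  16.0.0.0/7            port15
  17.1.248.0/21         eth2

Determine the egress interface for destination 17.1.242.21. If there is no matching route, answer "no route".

eth0

Routes whose prefix contains 17.1.242.21:
  16.0.0.0/6 (16.0.0.0 - 19.255.255.255) -> eth9
  16.0.0.0/7 (16.0.0.0 - 17.255.255.255) -> port15
  17.0.0.0/15 (17.0.0.0 - 17.1.255.255) -> eth8
  17.1.240.0/20 (17.1.240.0 - 17.1.255.255) -> eth0
More-specific entries that do NOT match:
  17.17.242.20/30 (17.17.242.20 - 17.17.242.23) does not contain 17.1.242.21
  17.1.250.16/28 (17.1.250.16 - 17.1.250.31) does not contain 17.1.242.21
  17.1.242.48/28 (17.1.242.48 - 17.1.242.63) does not contain 17.1.242.21
  17.1.242.64/26 (17.1.242.64 - 17.1.242.127) does not contain 17.1.242.21
  17.1.242.128/25 (17.1.242.128 - 17.1.242.255) does not contain 17.1.242.21
  17.1.243.0/25 (17.1.243.0 - 17.1.243.127) does not contain 17.1.242.21
  17.65.242.0/25 (17.65.242.0 - 17.65.242.127) does not contain 17.1.242.21
  17.1.248.0/21 (17.1.248.0 - 17.1.255.255) does not contain 17.1.242.21
Longest matching prefix is /20 -> interface eth0.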